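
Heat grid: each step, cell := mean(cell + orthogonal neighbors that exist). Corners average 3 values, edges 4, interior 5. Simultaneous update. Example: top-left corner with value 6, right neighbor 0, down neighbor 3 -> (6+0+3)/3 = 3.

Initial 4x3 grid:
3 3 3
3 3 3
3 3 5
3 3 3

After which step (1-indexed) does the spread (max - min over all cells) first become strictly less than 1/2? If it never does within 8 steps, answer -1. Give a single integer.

Answer: 3

Derivation:
Step 1: max=11/3, min=3, spread=2/3
Step 2: max=211/60, min=3, spread=31/60
Step 3: max=1831/540, min=3, spread=211/540
  -> spread < 1/2 first at step 3
Step 4: max=178897/54000, min=2747/900, spread=14077/54000
Step 5: max=1598407/486000, min=165683/54000, spread=5363/24300
Step 6: max=47480809/14580000, min=92869/30000, spread=93859/583200
Step 7: max=2834674481/874800000, min=151136467/48600000, spread=4568723/34992000
Step 8: max=169244435629/52488000000, min=4555618889/1458000000, spread=8387449/83980800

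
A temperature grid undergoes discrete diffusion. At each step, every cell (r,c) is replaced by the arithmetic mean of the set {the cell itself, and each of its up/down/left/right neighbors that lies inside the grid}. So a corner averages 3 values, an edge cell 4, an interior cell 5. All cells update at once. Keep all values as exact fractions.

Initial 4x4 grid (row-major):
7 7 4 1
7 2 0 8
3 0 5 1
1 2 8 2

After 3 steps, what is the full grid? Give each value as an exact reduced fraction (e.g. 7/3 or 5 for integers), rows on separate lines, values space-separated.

After step 1:
  7 5 3 13/3
  19/4 16/5 19/5 5/2
  11/4 12/5 14/5 4
  2 11/4 17/4 11/3
After step 2:
  67/12 91/20 121/30 59/18
  177/40 383/100 153/50 439/120
  119/40 139/50 69/20 389/120
  5/2 57/20 101/30 143/36
After step 3:
  1747/360 5399/1200 13429/3600 3949/1080
  1261/300 3729/1000 10819/3000 5957/1800
  317/100 3177/1000 9539/3000 1289/360
  111/40 3449/1200 491/144 3809/1080

Answer: 1747/360 5399/1200 13429/3600 3949/1080
1261/300 3729/1000 10819/3000 5957/1800
317/100 3177/1000 9539/3000 1289/360
111/40 3449/1200 491/144 3809/1080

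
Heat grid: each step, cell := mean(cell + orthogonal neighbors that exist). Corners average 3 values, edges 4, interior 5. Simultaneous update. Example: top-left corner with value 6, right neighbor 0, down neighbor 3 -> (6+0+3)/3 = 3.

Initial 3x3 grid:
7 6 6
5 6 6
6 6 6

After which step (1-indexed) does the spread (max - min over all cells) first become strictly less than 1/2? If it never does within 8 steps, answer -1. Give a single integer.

Step 1: max=25/4, min=17/3, spread=7/12
Step 2: max=73/12, min=88/15, spread=13/60
  -> spread < 1/2 first at step 2
Step 3: max=29027/4800, min=793/135, spread=7483/43200
Step 4: max=260257/43200, min=639779/108000, spread=21727/216000
Step 5: max=34562681/5760000, min=5764289/972000, spread=10906147/155520000
Step 6: max=932414713/155520000, min=693639941/116640000, spread=36295/746496
Step 7: max=55854962411/9331200000, min=10413084163/1749600000, spread=305773/8957952
Step 8: max=3349170305617/559872000000, min=2501815420619/419904000000, spread=2575951/107495424

Answer: 2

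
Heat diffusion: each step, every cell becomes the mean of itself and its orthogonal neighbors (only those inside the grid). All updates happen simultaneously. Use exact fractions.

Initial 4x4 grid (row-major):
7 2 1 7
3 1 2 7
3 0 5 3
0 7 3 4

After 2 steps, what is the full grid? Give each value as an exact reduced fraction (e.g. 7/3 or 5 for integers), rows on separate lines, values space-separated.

Answer: 41/12 227/80 279/80 17/4
53/20 57/20 303/100 177/40
173/60 57/25 37/10 463/120
22/9 827/240 791/240 77/18

Derivation:
After step 1:
  4 11/4 3 5
  7/2 8/5 16/5 19/4
  3/2 16/5 13/5 19/4
  10/3 5/2 19/4 10/3
After step 2:
  41/12 227/80 279/80 17/4
  53/20 57/20 303/100 177/40
  173/60 57/25 37/10 463/120
  22/9 827/240 791/240 77/18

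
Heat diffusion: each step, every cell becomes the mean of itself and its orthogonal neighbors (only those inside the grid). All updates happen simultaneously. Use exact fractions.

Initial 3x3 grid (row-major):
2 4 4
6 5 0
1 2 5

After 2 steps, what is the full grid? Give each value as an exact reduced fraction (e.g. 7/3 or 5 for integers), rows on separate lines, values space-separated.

After step 1:
  4 15/4 8/3
  7/2 17/5 7/2
  3 13/4 7/3
After step 2:
  15/4 829/240 119/36
  139/40 87/25 119/40
  13/4 719/240 109/36

Answer: 15/4 829/240 119/36
139/40 87/25 119/40
13/4 719/240 109/36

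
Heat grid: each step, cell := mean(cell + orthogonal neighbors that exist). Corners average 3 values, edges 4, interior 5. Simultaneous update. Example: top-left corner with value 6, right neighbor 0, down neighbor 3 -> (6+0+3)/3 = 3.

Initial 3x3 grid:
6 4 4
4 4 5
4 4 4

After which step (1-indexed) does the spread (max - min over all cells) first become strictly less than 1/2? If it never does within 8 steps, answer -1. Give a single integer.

Step 1: max=14/3, min=4, spread=2/3
Step 2: max=41/9, min=62/15, spread=19/45
  -> spread < 1/2 first at step 2
Step 3: max=1199/270, min=7553/1800, spread=1321/5400
Step 4: max=142421/32400, min=547759/129600, spread=877/5184
Step 5: max=1060439/243000, min=33012173/7776000, spread=7375/62208
Step 6: max=506877539/116640000, min=1988667031/466560000, spread=62149/746496
Step 7: max=15159808829/3499200000, min=119642398757/27993600000, spread=523543/8957952
Step 8: max=1815532121201/419904000000, min=7193213031679/1679616000000, spread=4410589/107495424

Answer: 2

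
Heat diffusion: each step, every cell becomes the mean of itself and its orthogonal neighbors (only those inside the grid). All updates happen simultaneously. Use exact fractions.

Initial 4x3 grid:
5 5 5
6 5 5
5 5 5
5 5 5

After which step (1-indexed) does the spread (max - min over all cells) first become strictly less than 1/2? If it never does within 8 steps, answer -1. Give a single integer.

Answer: 1

Derivation:
Step 1: max=16/3, min=5, spread=1/3
  -> spread < 1/2 first at step 1
Step 2: max=631/120, min=5, spread=31/120
Step 3: max=5611/1080, min=5, spread=211/1080
Step 4: max=556897/108000, min=9047/1800, spread=14077/108000
Step 5: max=5000407/972000, min=543683/108000, spread=5363/48600
Step 6: max=149540809/29160000, min=302869/60000, spread=93859/1166400
Step 7: max=8958274481/1749600000, min=491336467/97200000, spread=4568723/69984000
Step 8: max=536660435629/104976000000, min=14761618889/2916000000, spread=8387449/167961600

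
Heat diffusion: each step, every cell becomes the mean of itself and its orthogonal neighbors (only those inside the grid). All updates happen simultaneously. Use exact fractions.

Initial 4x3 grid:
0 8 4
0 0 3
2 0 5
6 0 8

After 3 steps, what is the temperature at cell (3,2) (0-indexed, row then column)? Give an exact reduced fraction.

Step 1: cell (3,2) = 13/3
Step 2: cell (3,2) = 71/18
Step 3: cell (3,2) = 3637/1080
Full grid after step 3:
  2561/1080 9863/3600 313/90
  6803/3600 7949/3000 621/200
  7943/3600 311/125 748/225
  1321/540 7357/2400 3637/1080

Answer: 3637/1080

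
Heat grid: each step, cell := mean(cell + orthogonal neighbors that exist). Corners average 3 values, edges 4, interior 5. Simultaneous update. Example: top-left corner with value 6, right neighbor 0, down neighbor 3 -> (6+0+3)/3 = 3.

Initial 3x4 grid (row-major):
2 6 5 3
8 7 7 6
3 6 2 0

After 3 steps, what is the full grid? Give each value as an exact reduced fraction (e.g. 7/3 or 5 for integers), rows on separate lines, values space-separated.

After step 1:
  16/3 5 21/4 14/3
  5 34/5 27/5 4
  17/3 9/2 15/4 8/3
After step 2:
  46/9 1343/240 1219/240 167/36
  57/10 267/50 126/25 251/60
  91/18 1243/240 979/240 125/36
After step 3:
  11813/2160 38027/7200 36637/7200 10009/2160
  3181/600 5371/1000 14233/3000 15601/3600
  11473/2160 35377/7200 31987/7200 8449/2160

Answer: 11813/2160 38027/7200 36637/7200 10009/2160
3181/600 5371/1000 14233/3000 15601/3600
11473/2160 35377/7200 31987/7200 8449/2160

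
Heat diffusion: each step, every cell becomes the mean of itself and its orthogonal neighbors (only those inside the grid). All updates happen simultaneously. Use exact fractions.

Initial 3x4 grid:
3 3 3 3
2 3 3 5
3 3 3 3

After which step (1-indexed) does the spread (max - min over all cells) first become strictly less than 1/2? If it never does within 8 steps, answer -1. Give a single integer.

Answer: 5

Derivation:
Step 1: max=11/3, min=8/3, spread=1
Step 2: max=427/120, min=653/240, spread=67/80
Step 3: max=3677/1080, min=6043/2160, spread=437/720
Step 4: max=1449643/432000, min=2450021/864000, spread=29951/57600
Step 5: max=12788813/3888000, min=22476211/7776000, spread=206761/518400
  -> spread < 1/2 first at step 5
Step 6: max=5074082323/1555200000, min=9065857421/3110400000, spread=14430763/41472000
Step 7: max=301230752657/93312000000, min=550016214439/186624000000, spread=139854109/497664000
Step 8: max=17952054917563/5598720000000, min=33236156000501/11197440000000, spread=7114543559/29859840000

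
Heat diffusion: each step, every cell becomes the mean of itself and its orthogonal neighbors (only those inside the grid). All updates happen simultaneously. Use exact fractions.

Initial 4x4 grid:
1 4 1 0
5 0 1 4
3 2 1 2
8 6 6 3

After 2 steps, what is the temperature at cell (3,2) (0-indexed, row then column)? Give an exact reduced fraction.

Step 1: cell (3,2) = 4
Step 2: cell (3,2) = 467/120
Full grid after step 2:
  85/36 131/60 91/60 59/36
  749/240 199/100 189/100 439/240
  889/240 86/25 127/50 619/240
  47/9 527/120 467/120 61/18

Answer: 467/120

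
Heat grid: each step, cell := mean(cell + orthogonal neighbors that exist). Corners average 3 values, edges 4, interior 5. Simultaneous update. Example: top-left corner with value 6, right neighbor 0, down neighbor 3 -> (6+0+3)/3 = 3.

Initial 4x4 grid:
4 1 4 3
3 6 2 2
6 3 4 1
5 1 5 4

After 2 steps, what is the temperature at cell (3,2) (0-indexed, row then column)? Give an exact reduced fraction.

Answer: 10/3

Derivation:
Step 1: cell (3,2) = 7/2
Step 2: cell (3,2) = 10/3
Full grid after step 2:
  67/18 143/48 257/80 5/2
  11/3 191/50 141/50 227/80
  17/4 71/20 337/100 133/48
  47/12 15/4 10/3 115/36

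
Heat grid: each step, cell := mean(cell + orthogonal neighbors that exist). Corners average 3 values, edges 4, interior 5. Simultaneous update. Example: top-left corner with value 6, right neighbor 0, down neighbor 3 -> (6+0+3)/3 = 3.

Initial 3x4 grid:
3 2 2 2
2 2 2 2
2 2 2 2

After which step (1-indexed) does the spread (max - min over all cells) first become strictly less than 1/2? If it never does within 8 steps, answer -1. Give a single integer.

Step 1: max=7/3, min=2, spread=1/3
  -> spread < 1/2 first at step 1
Step 2: max=41/18, min=2, spread=5/18
Step 3: max=473/216, min=2, spread=41/216
Step 4: max=56057/25920, min=2, spread=4217/25920
Step 5: max=3319549/1555200, min=14479/7200, spread=38417/311040
Step 6: max=197824211/93312000, min=290597/144000, spread=1903471/18662400
Step 7: max=11798429089/5598720000, min=8755759/4320000, spread=18038617/223948800
Step 8: max=705114582851/335923200000, min=790526759/388800000, spread=883978523/13436928000

Answer: 1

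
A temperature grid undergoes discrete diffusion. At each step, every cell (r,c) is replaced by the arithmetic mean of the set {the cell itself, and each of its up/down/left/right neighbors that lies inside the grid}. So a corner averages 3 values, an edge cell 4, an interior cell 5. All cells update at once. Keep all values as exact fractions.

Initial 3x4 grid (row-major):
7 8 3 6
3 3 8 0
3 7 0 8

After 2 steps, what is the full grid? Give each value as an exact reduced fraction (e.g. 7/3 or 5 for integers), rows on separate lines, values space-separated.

After step 1:
  6 21/4 25/4 3
  4 29/5 14/5 11/2
  13/3 13/4 23/4 8/3
After step 2:
  61/12 233/40 173/40 59/12
  151/30 211/50 261/50 419/120
  139/36 287/60 217/60 167/36

Answer: 61/12 233/40 173/40 59/12
151/30 211/50 261/50 419/120
139/36 287/60 217/60 167/36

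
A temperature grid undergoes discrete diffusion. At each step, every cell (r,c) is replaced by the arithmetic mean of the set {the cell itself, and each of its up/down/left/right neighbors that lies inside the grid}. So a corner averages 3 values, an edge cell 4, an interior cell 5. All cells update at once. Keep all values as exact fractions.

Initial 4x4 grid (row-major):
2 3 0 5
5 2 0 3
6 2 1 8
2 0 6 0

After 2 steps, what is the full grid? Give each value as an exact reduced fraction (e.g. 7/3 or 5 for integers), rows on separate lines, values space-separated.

After step 1:
  10/3 7/4 2 8/3
  15/4 12/5 6/5 4
  15/4 11/5 17/5 3
  8/3 5/2 7/4 14/3
After step 2:
  53/18 569/240 457/240 26/9
  397/120 113/50 13/5 163/60
  371/120 57/20 231/100 113/30
  107/36 547/240 739/240 113/36

Answer: 53/18 569/240 457/240 26/9
397/120 113/50 13/5 163/60
371/120 57/20 231/100 113/30
107/36 547/240 739/240 113/36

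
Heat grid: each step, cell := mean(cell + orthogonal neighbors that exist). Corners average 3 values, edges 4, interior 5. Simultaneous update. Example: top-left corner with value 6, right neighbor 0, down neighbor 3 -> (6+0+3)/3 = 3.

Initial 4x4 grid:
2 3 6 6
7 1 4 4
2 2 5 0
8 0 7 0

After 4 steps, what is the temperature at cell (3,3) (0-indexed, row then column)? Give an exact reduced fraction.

Answer: 24157/8100

Derivation:
Step 1: cell (3,3) = 7/3
Step 2: cell (3,3) = 91/36
Step 3: cell (3,3) = 787/270
Step 4: cell (3,3) = 24157/8100
Full grid after step 4:
  38239/10800 269713/72000 33491/8640 26063/6480
  257713/72000 34817/10000 66287/18000 157603/43200
  29771/8640 15653/4500 145451/45000 705071/216000
  11599/3240 143053/43200 689321/216000 24157/8100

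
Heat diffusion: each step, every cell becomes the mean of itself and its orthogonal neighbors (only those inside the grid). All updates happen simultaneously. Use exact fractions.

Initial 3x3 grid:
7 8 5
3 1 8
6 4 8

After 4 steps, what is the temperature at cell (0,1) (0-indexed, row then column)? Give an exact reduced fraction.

Answer: 1578029/288000

Derivation:
Step 1: cell (0,1) = 21/4
Step 2: cell (0,1) = 461/80
Step 3: cell (0,1) = 26107/4800
Step 4: cell (0,1) = 1578029/288000
Full grid after step 4:
  111881/21600 1578029/288000 81329/14400
  4371587/864000 630173/120000 2421731/432000
  19823/4050 1494779/288000 701411/129600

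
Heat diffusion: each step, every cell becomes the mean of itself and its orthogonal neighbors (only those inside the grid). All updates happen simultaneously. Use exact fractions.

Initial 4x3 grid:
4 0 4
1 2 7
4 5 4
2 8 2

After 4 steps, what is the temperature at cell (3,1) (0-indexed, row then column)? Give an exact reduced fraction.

Answer: 3635723/864000

Derivation:
Step 1: cell (3,1) = 17/4
Step 2: cell (3,1) = 1091/240
Step 3: cell (3,1) = 60697/14400
Step 4: cell (3,1) = 3635723/864000
Full grid after step 4:
  46099/16200 1312429/432000 13681/4050
  669697/216000 616331/180000 789697/216000
  792757/216000 1386037/360000 891757/216000
  512177/129600 3635723/864000 557177/129600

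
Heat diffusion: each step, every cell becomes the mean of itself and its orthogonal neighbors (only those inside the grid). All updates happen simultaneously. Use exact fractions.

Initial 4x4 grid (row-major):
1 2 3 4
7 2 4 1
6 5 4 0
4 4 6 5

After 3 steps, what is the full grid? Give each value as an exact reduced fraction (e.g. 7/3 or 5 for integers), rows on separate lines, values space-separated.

After step 1:
  10/3 2 13/4 8/3
  4 4 14/5 9/4
  11/2 21/5 19/5 5/2
  14/3 19/4 19/4 11/3
After step 2:
  28/9 151/48 643/240 49/18
  101/24 17/5 161/50 613/240
  551/120 89/20 361/100 733/240
  179/36 551/120 509/120 131/36
After step 3:
  1507/432 4441/1440 21181/7200 358/135
  689/180 22109/6000 4639/1500 20791/7200
  41/9 6193/1500 22291/6000 23143/7200
  637/135 1643/360 7237/1800 7873/2160

Answer: 1507/432 4441/1440 21181/7200 358/135
689/180 22109/6000 4639/1500 20791/7200
41/9 6193/1500 22291/6000 23143/7200
637/135 1643/360 7237/1800 7873/2160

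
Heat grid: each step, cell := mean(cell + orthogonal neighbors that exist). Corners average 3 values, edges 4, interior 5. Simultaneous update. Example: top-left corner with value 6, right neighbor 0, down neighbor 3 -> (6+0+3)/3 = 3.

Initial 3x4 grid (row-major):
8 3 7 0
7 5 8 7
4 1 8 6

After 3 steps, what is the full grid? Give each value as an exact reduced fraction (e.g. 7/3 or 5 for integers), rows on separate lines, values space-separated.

After step 1:
  6 23/4 9/2 14/3
  6 24/5 7 21/4
  4 9/2 23/4 7
After step 2:
  71/12 421/80 263/48 173/36
  26/5 561/100 273/50 287/48
  29/6 381/80 97/16 6
After step 3:
  3931/720 13361/2400 37813/7200 1171/216
  539/100 5259/1000 34309/6000 80081/14400
  3551/720 12761/2400 4457/800 433/72

Answer: 3931/720 13361/2400 37813/7200 1171/216
539/100 5259/1000 34309/6000 80081/14400
3551/720 12761/2400 4457/800 433/72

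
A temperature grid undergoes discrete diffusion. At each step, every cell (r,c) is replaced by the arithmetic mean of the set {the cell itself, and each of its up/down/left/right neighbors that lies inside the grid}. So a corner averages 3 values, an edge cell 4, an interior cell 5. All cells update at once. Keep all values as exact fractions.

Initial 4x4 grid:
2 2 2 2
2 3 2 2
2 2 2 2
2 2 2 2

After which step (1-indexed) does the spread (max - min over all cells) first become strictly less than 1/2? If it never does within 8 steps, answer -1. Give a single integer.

Step 1: max=9/4, min=2, spread=1/4
  -> spread < 1/2 first at step 1
Step 2: max=111/50, min=2, spread=11/50
Step 3: max=5167/2400, min=2, spread=367/2400
Step 4: max=23171/10800, min=1213/600, spread=1337/10800
Step 5: max=689669/324000, min=36469/18000, spread=33227/324000
Step 6: max=20654327/9720000, min=220049/108000, spread=849917/9720000
Step 7: max=616914347/291600000, min=3308533/1620000, spread=21378407/291600000
Step 8: max=18462462371/8748000000, min=995688343/486000000, spread=540072197/8748000000

Answer: 1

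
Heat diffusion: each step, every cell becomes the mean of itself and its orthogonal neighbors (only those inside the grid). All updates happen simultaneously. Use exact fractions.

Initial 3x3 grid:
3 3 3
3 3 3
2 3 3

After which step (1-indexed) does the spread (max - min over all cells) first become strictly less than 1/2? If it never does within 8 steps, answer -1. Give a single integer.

Step 1: max=3, min=8/3, spread=1/3
  -> spread < 1/2 first at step 1
Step 2: max=3, min=49/18, spread=5/18
Step 3: max=3, min=607/216, spread=41/216
Step 4: max=1069/360, min=36749/12960, spread=347/2592
Step 5: max=10643/3600, min=2225863/777600, spread=2921/31104
Step 6: max=1270517/432000, min=134139461/46656000, spread=24611/373248
Step 7: max=28503259/9720000, min=8079357967/2799360000, spread=207329/4478976
Step 8: max=1516398401/518400000, min=485854847549/167961600000, spread=1746635/53747712

Answer: 1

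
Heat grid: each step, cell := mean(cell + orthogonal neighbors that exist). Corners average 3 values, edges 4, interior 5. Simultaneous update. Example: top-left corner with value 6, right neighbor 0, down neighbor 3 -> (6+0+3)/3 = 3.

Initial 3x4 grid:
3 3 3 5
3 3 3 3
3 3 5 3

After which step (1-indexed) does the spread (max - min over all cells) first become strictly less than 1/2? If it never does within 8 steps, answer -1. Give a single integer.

Step 1: max=11/3, min=3, spread=2/3
Step 2: max=427/120, min=3, spread=67/120
Step 3: max=3827/1080, min=73/24, spread=271/540
Step 4: max=226399/64800, min=3721/1200, spread=5093/12960
  -> spread < 1/2 first at step 4
Step 5: max=13475501/3888000, min=338611/108000, spread=257101/777600
Step 6: max=801493999/233280000, min=10267967/3240000, spread=497603/1866240
Step 7: max=47784437141/13996800000, min=103446113/32400000, spread=123828653/559872000
Step 8: max=2850565884319/839808000000, min=9370295413/2916000000, spread=1215366443/6718464000

Answer: 4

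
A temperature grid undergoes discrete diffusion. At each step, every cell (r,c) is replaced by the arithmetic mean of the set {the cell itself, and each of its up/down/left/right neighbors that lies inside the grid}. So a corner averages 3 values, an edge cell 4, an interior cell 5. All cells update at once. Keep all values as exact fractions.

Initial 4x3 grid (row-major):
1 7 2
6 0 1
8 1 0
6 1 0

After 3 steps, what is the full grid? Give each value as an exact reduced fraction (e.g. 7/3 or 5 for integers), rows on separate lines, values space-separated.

Answer: 805/216 1393/480 1075/432
2557/720 1151/400 2659/1440
37/10 2923/1200 2263/1440
125/36 223/90 601/432

Derivation:
After step 1:
  14/3 5/2 10/3
  15/4 3 3/4
  21/4 2 1/2
  5 2 1/3
After step 2:
  131/36 27/8 79/36
  25/6 12/5 91/48
  4 51/20 43/48
  49/12 7/3 17/18
After step 3:
  805/216 1393/480 1075/432
  2557/720 1151/400 2659/1440
  37/10 2923/1200 2263/1440
  125/36 223/90 601/432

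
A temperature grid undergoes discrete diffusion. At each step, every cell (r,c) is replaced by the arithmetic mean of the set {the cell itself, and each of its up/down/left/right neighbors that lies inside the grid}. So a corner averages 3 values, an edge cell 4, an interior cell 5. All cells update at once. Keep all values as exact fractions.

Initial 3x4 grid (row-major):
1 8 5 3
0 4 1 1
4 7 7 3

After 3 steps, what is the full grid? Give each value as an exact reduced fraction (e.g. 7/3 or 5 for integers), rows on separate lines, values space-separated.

Answer: 125/36 2999/800 8717/2400 799/240
51317/14400 5767/1500 22633/6000 743/225
1649/432 7429/1800 14213/3600 1939/540

Derivation:
After step 1:
  3 9/2 17/4 3
  9/4 4 18/5 2
  11/3 11/2 9/2 11/3
After step 2:
  13/4 63/16 307/80 37/12
  155/48 397/100 367/100 46/15
  137/36 53/12 259/60 61/18
After step 3:
  125/36 2999/800 8717/2400 799/240
  51317/14400 5767/1500 22633/6000 743/225
  1649/432 7429/1800 14213/3600 1939/540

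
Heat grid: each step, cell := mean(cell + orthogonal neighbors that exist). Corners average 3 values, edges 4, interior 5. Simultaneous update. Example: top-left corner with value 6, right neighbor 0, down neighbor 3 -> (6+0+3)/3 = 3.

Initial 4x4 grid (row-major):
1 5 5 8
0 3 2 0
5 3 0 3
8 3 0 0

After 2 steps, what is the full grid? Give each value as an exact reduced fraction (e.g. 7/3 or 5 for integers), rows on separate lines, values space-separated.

After step 1:
  2 7/2 5 13/3
  9/4 13/5 2 13/4
  4 14/5 8/5 3/4
  16/3 7/2 3/4 1
After step 2:
  31/12 131/40 89/24 151/36
  217/80 263/100 289/100 31/12
  863/240 29/10 79/50 33/20
  77/18 743/240 137/80 5/6

Answer: 31/12 131/40 89/24 151/36
217/80 263/100 289/100 31/12
863/240 29/10 79/50 33/20
77/18 743/240 137/80 5/6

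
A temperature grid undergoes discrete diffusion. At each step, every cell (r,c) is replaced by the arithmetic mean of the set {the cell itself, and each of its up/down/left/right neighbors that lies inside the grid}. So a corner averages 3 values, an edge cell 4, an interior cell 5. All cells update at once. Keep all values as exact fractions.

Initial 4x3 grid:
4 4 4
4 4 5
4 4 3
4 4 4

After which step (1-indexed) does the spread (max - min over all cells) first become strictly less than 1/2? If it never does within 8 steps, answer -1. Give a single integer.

Answer: 2

Derivation:
Step 1: max=13/3, min=11/3, spread=2/3
Step 2: max=62/15, min=58/15, spread=4/15
  -> spread < 1/2 first at step 2
Step 3: max=557/135, min=523/135, spread=34/135
Step 4: max=44041/10800, min=42359/10800, spread=841/5400
Step 5: max=49397/12150, min=47803/12150, spread=797/6075
Step 6: max=31490393/7776000, min=30717607/7776000, spread=386393/3888000
Step 7: max=282748223/69984000, min=277123777/69984000, spread=2812223/34992000
Step 8: max=22581797629/5598720000, min=22207962371/5598720000, spread=186917629/2799360000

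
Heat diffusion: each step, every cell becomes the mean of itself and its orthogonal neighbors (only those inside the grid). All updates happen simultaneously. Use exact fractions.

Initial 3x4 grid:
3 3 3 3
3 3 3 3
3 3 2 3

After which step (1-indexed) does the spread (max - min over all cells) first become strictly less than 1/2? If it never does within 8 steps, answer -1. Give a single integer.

Answer: 1

Derivation:
Step 1: max=3, min=8/3, spread=1/3
  -> spread < 1/2 first at step 1
Step 2: max=3, min=329/120, spread=31/120
Step 3: max=3, min=3029/1080, spread=211/1080
Step 4: max=5353/1800, min=307103/108000, spread=14077/108000
Step 5: max=320317/108000, min=2775593/972000, spread=5363/48600
Step 6: max=177131/60000, min=83739191/29160000, spread=93859/1166400
Step 7: max=286263533/97200000, min=5038525519/1749600000, spread=4568723/69984000
Step 8: max=8566381111/2916000000, min=303147564371/104976000000, spread=8387449/167961600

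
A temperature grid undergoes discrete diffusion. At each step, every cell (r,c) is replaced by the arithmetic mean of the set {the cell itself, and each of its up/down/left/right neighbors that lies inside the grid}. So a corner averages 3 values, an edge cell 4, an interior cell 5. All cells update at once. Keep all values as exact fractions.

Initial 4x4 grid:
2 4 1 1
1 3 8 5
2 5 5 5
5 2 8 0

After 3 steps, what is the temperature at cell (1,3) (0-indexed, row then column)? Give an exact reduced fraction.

Answer: 7517/1800

Derivation:
Step 1: cell (1,3) = 19/4
Step 2: cell (1,3) = 457/120
Step 3: cell (1,3) = 7517/1800
Full grid after step 3:
  6017/2160 2141/720 13009/3600 3787/1080
  4117/1440 22079/6000 11521/3000 7517/1800
  8411/2400 1871/500 27479/6000 1513/360
  209/60 10061/2400 6067/1440 9737/2160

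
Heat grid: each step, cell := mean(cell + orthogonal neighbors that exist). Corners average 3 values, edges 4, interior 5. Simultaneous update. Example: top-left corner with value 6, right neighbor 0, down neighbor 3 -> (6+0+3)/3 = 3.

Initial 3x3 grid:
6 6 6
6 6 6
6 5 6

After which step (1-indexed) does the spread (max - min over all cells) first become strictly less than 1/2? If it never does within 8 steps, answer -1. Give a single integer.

Step 1: max=6, min=17/3, spread=1/3
  -> spread < 1/2 first at step 1
Step 2: max=6, min=1373/240, spread=67/240
Step 3: max=1193/200, min=12523/2160, spread=1807/10800
Step 4: max=32039/5400, min=5026037/864000, spread=33401/288000
Step 5: max=3196609/540000, min=45426067/7776000, spread=3025513/38880000
Step 6: max=170044051/28800000, min=18197473133/3110400000, spread=53531/995328
Step 7: max=45864883949/7776000000, min=1093711074151/186624000000, spread=450953/11943936
Step 8: max=5497711389481/933120000000, min=65675736439397/11197440000000, spread=3799043/143327232

Answer: 1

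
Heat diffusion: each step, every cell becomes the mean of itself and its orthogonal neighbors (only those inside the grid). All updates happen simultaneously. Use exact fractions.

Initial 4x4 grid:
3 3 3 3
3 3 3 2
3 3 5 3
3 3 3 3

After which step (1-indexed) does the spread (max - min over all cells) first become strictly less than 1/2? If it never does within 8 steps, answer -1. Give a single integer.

Answer: 3

Derivation:
Step 1: max=7/2, min=8/3, spread=5/6
Step 2: max=67/20, min=101/36, spread=49/90
Step 3: max=261/80, min=1573/540, spread=151/432
  -> spread < 1/2 first at step 3
Step 4: max=2309/720, min=47839/16200, spread=8227/32400
Step 5: max=229709/72000, min=1456453/486000, spread=376331/1944000
Step 6: max=2053747/648000, min=21986477/7290000, spread=4472707/29160000
Step 7: max=204497341/64800000, min=1327625113/437400000, spread=42185551/349920000
Step 8: max=203750711/64800000, min=9992884021/3280500000, spread=2575965787/26244000000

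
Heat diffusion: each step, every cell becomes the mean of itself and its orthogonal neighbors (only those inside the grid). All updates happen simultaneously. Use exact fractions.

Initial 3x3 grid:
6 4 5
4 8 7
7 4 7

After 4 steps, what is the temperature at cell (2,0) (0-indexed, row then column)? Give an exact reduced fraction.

Step 1: cell (2,0) = 5
Step 2: cell (2,0) = 71/12
Step 3: cell (2,0) = 4073/720
Step 4: cell (2,0) = 27899/4800
Full grid after step 4:
  45503/8100 539749/96000 378449/64800
  4848991/864000 702439/120000 5068241/864000
  27899/4800 841561/144000 261241/43200

Answer: 27899/4800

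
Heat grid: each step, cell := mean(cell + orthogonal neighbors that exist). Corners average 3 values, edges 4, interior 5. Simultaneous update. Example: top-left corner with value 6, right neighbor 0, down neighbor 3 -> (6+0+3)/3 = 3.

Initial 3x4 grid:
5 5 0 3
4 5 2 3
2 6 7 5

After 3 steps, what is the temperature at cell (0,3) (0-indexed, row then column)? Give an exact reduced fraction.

Step 1: cell (0,3) = 2
Step 2: cell (0,3) = 31/12
Step 3: cell (0,3) = 1069/360
Full grid after step 3:
  8809/2160 26983/7200 2607/800 1069/360
  3791/900 24619/6000 3749/1000 5649/1600
  22/5 5293/1200 2599/600 2983/720

Answer: 1069/360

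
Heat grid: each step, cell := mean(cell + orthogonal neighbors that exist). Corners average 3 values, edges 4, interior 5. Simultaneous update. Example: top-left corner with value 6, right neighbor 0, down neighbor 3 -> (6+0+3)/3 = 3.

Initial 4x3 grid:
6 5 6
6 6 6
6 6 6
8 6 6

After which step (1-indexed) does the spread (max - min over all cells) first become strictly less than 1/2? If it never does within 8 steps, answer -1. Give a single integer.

Step 1: max=20/3, min=17/3, spread=1
Step 2: max=59/9, min=1373/240, spread=601/720
Step 3: max=689/108, min=12523/2160, spread=419/720
Step 4: max=408733/64800, min=756161/129600, spread=4087/8640
  -> spread < 1/2 first at step 4
Step 5: max=24282737/3888000, min=45610819/7776000, spread=65659/172800
Step 6: max=1447441303/233280000, min=2750379881/466560000, spread=1926703/6220800
Step 7: max=86392822277/13996800000, min=165743427979/27993600000, spread=93896221/373248000
Step 8: max=5163044349943/839808000000, min=9980585601761/1679616000000, spread=61422773/298598400

Answer: 4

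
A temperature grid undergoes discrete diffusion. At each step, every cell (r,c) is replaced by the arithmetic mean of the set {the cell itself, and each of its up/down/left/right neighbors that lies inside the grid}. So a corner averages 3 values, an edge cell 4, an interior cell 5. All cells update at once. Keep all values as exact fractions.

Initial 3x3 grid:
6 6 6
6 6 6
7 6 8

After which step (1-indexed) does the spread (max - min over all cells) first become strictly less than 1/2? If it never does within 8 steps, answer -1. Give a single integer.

Answer: 3

Derivation:
Step 1: max=27/4, min=6, spread=3/4
Step 2: max=239/36, min=6, spread=23/36
Step 3: max=2789/432, min=875/144, spread=41/108
  -> spread < 1/2 first at step 3
Step 4: max=166411/25920, min=14761/2400, spread=34961/129600
Step 5: max=9896597/1555200, min=3201499/518400, spread=2921/15552
Step 6: max=591702859/93312000, min=193132453/31104000, spread=24611/186624
Step 7: max=35373791573/5598720000, min=430314433/69120000, spread=207329/2239488
Step 8: max=2118235080331/335923200000, min=698800714277/111974400000, spread=1746635/26873856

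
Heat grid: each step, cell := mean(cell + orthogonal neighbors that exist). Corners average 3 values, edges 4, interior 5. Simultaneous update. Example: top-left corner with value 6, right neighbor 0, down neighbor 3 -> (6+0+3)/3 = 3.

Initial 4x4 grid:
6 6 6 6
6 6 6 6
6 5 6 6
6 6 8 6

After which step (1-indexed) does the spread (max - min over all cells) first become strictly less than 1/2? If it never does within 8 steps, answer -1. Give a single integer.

Step 1: max=20/3, min=23/4, spread=11/12
Step 2: max=1537/240, min=471/80, spread=31/60
Step 3: max=13687/2160, min=4739/800, spread=8917/21600
  -> spread < 1/2 first at step 3
Step 4: max=81089/12960, min=142481/24000, spread=207463/648000
Step 5: max=12083023/1944000, min=1284731/216000, spread=130111/486000
Step 6: max=360381193/58320000, min=38595341/6480000, spread=3255781/14580000
Step 7: max=10767810847/1749600000, min=1159818827/194400000, spread=82360351/437400000
Step 8: max=64394175701/10497600000, min=34852507469/5832000000, spread=2074577821/13122000000

Answer: 3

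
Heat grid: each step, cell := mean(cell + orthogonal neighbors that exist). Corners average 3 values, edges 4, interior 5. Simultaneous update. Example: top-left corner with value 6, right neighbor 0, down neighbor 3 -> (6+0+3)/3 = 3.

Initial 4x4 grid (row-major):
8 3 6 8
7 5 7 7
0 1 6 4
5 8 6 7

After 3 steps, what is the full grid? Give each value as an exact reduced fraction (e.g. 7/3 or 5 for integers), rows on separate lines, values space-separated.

Answer: 1259/240 1113/200 1191/200 191/30
11651/2400 10099/2000 2883/500 3643/600
31289/7200 1808/375 6431/1200 2147/360
481/108 34379/7200 1603/288 12553/2160

Derivation:
After step 1:
  6 11/2 6 7
  5 23/5 31/5 13/2
  13/4 4 24/5 6
  13/3 5 27/4 17/3
After step 2:
  11/2 221/40 247/40 13/2
  377/80 253/50 281/50 257/40
  199/48 433/100 111/20 689/120
  151/36 241/48 1333/240 221/36
After step 3:
  1259/240 1113/200 1191/200 191/30
  11651/2400 10099/2000 2883/500 3643/600
  31289/7200 1808/375 6431/1200 2147/360
  481/108 34379/7200 1603/288 12553/2160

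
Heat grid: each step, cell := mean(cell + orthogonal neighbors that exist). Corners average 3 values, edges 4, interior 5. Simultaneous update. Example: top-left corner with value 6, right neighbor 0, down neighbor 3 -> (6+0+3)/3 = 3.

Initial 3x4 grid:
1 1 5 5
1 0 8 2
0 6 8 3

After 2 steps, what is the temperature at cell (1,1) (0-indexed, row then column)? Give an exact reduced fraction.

Answer: 271/100

Derivation:
Step 1: cell (1,1) = 16/5
Step 2: cell (1,1) = 271/100
Full grid after step 2:
  13/12 107/40 151/40 53/12
  211/120 271/100 233/50 523/120
  19/9 917/240 1121/240 181/36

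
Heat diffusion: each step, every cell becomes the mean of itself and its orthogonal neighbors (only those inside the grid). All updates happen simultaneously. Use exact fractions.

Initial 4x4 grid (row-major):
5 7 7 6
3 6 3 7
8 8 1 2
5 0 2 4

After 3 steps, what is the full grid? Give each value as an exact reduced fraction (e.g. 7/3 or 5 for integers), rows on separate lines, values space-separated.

Answer: 1999/360 559/100 4913/900 2947/540
6443/1200 5141/1000 7303/1500 1052/225
17881/3600 1664/375 11519/3000 818/225
1207/270 14161/3600 11393/3600 3221/1080

Derivation:
After step 1:
  5 25/4 23/4 20/3
  11/2 27/5 24/5 9/2
  6 23/5 16/5 7/2
  13/3 15/4 7/4 8/3
After step 2:
  67/12 28/5 88/15 203/36
  219/40 531/100 473/100 73/15
  613/120 459/100 357/100 52/15
  169/36 433/120 341/120 95/36
After step 3:
  1999/360 559/100 4913/900 2947/540
  6443/1200 5141/1000 7303/1500 1052/225
  17881/3600 1664/375 11519/3000 818/225
  1207/270 14161/3600 11393/3600 3221/1080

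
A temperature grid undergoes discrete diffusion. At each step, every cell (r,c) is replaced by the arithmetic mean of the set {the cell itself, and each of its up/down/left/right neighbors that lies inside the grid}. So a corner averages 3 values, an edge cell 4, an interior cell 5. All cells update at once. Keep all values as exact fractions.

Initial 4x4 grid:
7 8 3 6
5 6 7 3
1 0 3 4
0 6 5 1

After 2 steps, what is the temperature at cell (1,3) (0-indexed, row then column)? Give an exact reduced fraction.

Answer: 323/80

Derivation:
Step 1: cell (1,3) = 5
Step 2: cell (1,3) = 323/80
Full grid after step 2:
  209/36 179/30 51/10 5
  1087/240 471/100 122/25 323/80
  707/240 329/100 179/50 893/240
  79/36 361/120 409/120 59/18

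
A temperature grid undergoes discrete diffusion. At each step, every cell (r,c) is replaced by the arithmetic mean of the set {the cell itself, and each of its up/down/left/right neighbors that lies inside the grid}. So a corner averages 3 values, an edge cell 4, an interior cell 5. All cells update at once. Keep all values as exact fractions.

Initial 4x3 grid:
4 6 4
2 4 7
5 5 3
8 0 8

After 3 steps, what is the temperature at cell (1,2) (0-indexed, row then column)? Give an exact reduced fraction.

Step 1: cell (1,2) = 9/2
Step 2: cell (1,2) = 1243/240
Step 3: cell (1,2) = 33457/7200
Full grid after step 3:
  1057/240 32227/7200 10663/2160
  10069/2400 14003/3000 33457/7200
  32777/7200 8657/2000 34627/7200
  1183/270 7501/1600 4817/1080

Answer: 33457/7200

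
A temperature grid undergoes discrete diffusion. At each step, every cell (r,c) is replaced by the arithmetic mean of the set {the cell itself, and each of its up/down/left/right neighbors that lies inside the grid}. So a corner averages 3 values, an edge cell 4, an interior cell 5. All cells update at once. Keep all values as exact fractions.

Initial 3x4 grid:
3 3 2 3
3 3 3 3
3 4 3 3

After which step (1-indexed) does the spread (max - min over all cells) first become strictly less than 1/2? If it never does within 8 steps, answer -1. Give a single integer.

Step 1: max=10/3, min=8/3, spread=2/3
Step 2: max=391/120, min=329/120, spread=31/60
Step 3: max=3451/1080, min=3029/1080, spread=211/540
  -> spread < 1/2 first at step 3
Step 4: max=20279/6480, min=18601/6480, spread=839/3240
Step 5: max=151163/48600, min=140437/48600, spread=5363/24300
Step 6: max=3593059/1166400, min=3405341/1166400, spread=93859/583200
Step 7: max=214520723/69984000, min=205383277/69984000, spread=4568723/34992000
Step 8: max=512272249/167961600, min=495497351/167961600, spread=8387449/83980800

Answer: 3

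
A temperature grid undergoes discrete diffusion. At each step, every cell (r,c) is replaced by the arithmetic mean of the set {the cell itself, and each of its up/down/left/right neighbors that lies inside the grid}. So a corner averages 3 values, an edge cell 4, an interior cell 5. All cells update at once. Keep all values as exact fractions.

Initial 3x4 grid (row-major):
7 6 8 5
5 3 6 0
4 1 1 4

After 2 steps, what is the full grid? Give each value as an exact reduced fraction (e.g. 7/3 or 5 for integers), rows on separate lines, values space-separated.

Answer: 67/12 449/80 1211/240 43/9
1097/240 104/25 104/25 267/80
31/9 767/240 631/240 101/36

Derivation:
After step 1:
  6 6 25/4 13/3
  19/4 21/5 18/5 15/4
  10/3 9/4 3 5/3
After step 2:
  67/12 449/80 1211/240 43/9
  1097/240 104/25 104/25 267/80
  31/9 767/240 631/240 101/36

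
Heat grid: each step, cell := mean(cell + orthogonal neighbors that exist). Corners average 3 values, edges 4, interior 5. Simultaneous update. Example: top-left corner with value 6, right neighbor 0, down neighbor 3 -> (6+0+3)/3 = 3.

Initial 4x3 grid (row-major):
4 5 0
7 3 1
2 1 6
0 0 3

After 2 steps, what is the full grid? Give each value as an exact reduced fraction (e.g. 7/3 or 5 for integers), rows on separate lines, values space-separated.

After step 1:
  16/3 3 2
  4 17/5 5/2
  5/2 12/5 11/4
  2/3 1 3
After step 2:
  37/9 103/30 5/2
  457/120 153/50 213/80
  287/120 241/100 213/80
  25/18 53/30 9/4

Answer: 37/9 103/30 5/2
457/120 153/50 213/80
287/120 241/100 213/80
25/18 53/30 9/4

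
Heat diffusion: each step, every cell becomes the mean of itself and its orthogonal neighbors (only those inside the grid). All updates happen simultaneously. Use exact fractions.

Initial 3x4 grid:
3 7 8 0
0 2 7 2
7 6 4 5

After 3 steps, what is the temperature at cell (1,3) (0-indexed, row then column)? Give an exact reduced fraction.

Step 1: cell (1,3) = 7/2
Step 2: cell (1,3) = 151/40
Step 3: cell (1,3) = 2017/480
Full grid after step 3:
  4357/1080 3113/720 809/180 2249/540
  1433/360 5309/1200 353/80 2017/480
  9029/2160 6391/1440 6587/1440 9091/2160

Answer: 2017/480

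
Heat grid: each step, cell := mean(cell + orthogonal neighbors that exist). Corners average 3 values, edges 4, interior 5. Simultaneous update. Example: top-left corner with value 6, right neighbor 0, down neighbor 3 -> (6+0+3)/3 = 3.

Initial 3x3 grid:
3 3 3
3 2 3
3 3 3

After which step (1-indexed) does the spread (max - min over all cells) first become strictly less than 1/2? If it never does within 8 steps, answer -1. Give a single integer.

Answer: 1

Derivation:
Step 1: max=3, min=11/4, spread=1/4
  -> spread < 1/2 first at step 1
Step 2: max=231/80, min=69/25, spread=51/400
Step 3: max=1033/360, min=13577/4800, spread=589/14400
Step 4: max=822919/288000, min=85057/30000, spread=31859/1440000
Step 5: max=5135279/1800000, min=49148393/17280000, spread=751427/86400000
Step 6: max=2955336871/1036800000, min=307365313/108000000, spread=23149331/5184000000
Step 7: max=18465068111/6480000000, min=177141345737/62208000000, spread=616540643/311040000000
Step 8: max=10633507991239/3732480000000, min=1107287546017/388800000000, spread=17737747379/18662400000000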